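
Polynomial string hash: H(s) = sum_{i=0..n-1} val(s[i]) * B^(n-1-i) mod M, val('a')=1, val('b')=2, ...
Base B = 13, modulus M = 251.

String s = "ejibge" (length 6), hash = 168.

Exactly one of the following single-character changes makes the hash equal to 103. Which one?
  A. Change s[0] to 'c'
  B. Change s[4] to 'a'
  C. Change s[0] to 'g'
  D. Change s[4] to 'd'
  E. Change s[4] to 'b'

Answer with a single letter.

Option A: s[0]='e'->'c', delta=(3-5)*13^5 mod 251 = 123, hash=168+123 mod 251 = 40
Option B: s[4]='g'->'a', delta=(1-7)*13^1 mod 251 = 173, hash=168+173 mod 251 = 90
Option C: s[0]='e'->'g', delta=(7-5)*13^5 mod 251 = 128, hash=168+128 mod 251 = 45
Option D: s[4]='g'->'d', delta=(4-7)*13^1 mod 251 = 212, hash=168+212 mod 251 = 129
Option E: s[4]='g'->'b', delta=(2-7)*13^1 mod 251 = 186, hash=168+186 mod 251 = 103 <-- target

Answer: E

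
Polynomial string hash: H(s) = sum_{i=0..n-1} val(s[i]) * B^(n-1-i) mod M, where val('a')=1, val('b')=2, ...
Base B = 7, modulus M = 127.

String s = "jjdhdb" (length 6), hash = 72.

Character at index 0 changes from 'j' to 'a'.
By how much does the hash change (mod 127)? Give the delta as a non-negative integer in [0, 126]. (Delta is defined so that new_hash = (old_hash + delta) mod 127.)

Answer: 121

Derivation:
Delta formula: (val(new) - val(old)) * B^(n-1-k) mod M
  val('a') - val('j') = 1 - 10 = -9
  B^(n-1-k) = 7^5 mod 127 = 43
  Delta = -9 * 43 mod 127 = 121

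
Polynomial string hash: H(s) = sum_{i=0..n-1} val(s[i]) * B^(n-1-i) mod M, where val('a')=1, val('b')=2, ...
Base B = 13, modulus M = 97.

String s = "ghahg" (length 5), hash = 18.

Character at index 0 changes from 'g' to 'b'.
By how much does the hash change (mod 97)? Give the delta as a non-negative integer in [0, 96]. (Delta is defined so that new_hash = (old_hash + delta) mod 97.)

Delta formula: (val(new) - val(old)) * B^(n-1-k) mod M
  val('b') - val('g') = 2 - 7 = -5
  B^(n-1-k) = 13^4 mod 97 = 43
  Delta = -5 * 43 mod 97 = 76

Answer: 76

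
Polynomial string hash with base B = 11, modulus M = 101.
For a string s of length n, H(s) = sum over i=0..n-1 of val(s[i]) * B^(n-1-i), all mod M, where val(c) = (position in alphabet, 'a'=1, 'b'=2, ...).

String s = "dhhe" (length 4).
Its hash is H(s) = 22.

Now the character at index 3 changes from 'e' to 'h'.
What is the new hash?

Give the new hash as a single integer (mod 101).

val('e') = 5, val('h') = 8
Position k = 3, exponent = n-1-k = 0
B^0 mod M = 11^0 mod 101 = 1
Delta = (8 - 5) * 1 mod 101 = 3
New hash = (22 + 3) mod 101 = 25

Answer: 25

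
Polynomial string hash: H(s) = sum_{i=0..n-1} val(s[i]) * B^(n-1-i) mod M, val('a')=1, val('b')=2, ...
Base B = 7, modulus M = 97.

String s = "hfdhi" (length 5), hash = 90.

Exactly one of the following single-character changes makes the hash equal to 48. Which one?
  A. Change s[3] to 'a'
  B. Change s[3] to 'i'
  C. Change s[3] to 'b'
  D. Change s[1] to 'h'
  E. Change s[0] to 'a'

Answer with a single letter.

Option A: s[3]='h'->'a', delta=(1-8)*7^1 mod 97 = 48, hash=90+48 mod 97 = 41
Option B: s[3]='h'->'i', delta=(9-8)*7^1 mod 97 = 7, hash=90+7 mod 97 = 0
Option C: s[3]='h'->'b', delta=(2-8)*7^1 mod 97 = 55, hash=90+55 mod 97 = 48 <-- target
Option D: s[1]='f'->'h', delta=(8-6)*7^3 mod 97 = 7, hash=90+7 mod 97 = 0
Option E: s[0]='h'->'a', delta=(1-8)*7^4 mod 97 = 71, hash=90+71 mod 97 = 64

Answer: C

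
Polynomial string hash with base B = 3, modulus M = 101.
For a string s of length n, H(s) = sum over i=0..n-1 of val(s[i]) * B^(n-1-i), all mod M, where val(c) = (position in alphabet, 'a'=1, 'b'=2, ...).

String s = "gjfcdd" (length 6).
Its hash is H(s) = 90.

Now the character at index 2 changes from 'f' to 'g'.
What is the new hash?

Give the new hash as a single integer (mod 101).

Answer: 16

Derivation:
val('f') = 6, val('g') = 7
Position k = 2, exponent = n-1-k = 3
B^3 mod M = 3^3 mod 101 = 27
Delta = (7 - 6) * 27 mod 101 = 27
New hash = (90 + 27) mod 101 = 16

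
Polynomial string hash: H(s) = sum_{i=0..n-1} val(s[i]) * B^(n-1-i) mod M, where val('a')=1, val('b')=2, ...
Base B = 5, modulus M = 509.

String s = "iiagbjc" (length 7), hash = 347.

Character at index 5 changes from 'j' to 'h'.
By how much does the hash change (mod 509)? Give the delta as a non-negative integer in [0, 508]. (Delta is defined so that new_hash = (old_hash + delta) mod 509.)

Answer: 499

Derivation:
Delta formula: (val(new) - val(old)) * B^(n-1-k) mod M
  val('h') - val('j') = 8 - 10 = -2
  B^(n-1-k) = 5^1 mod 509 = 5
  Delta = -2 * 5 mod 509 = 499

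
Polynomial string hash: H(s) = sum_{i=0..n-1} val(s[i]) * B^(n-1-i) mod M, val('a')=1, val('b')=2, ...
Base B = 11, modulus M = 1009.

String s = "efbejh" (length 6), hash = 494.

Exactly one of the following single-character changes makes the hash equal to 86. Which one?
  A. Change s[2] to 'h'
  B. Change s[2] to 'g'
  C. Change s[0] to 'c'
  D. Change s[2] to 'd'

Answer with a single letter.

Answer: B

Derivation:
Option A: s[2]='b'->'h', delta=(8-2)*11^3 mod 1009 = 923, hash=494+923 mod 1009 = 408
Option B: s[2]='b'->'g', delta=(7-2)*11^3 mod 1009 = 601, hash=494+601 mod 1009 = 86 <-- target
Option C: s[0]='e'->'c', delta=(3-5)*11^5 mod 1009 = 778, hash=494+778 mod 1009 = 263
Option D: s[2]='b'->'d', delta=(4-2)*11^3 mod 1009 = 644, hash=494+644 mod 1009 = 129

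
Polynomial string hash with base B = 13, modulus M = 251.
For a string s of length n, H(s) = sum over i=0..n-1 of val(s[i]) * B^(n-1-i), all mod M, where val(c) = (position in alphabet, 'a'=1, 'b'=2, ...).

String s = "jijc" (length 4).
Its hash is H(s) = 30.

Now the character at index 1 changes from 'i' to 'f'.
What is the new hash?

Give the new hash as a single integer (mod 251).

val('i') = 9, val('f') = 6
Position k = 1, exponent = n-1-k = 2
B^2 mod M = 13^2 mod 251 = 169
Delta = (6 - 9) * 169 mod 251 = 246
New hash = (30 + 246) mod 251 = 25

Answer: 25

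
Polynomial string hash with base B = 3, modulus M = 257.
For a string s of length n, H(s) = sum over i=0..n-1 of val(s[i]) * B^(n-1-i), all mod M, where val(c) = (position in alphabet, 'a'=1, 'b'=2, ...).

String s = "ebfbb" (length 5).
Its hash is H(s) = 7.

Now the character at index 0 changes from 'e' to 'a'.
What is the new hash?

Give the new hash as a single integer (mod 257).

Answer: 197

Derivation:
val('e') = 5, val('a') = 1
Position k = 0, exponent = n-1-k = 4
B^4 mod M = 3^4 mod 257 = 81
Delta = (1 - 5) * 81 mod 257 = 190
New hash = (7 + 190) mod 257 = 197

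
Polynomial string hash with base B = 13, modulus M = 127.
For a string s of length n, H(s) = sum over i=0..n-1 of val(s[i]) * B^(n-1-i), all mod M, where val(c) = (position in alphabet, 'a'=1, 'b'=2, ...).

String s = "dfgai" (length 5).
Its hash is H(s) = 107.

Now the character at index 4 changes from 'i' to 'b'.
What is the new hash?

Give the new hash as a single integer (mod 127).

Answer: 100

Derivation:
val('i') = 9, val('b') = 2
Position k = 4, exponent = n-1-k = 0
B^0 mod M = 13^0 mod 127 = 1
Delta = (2 - 9) * 1 mod 127 = 120
New hash = (107 + 120) mod 127 = 100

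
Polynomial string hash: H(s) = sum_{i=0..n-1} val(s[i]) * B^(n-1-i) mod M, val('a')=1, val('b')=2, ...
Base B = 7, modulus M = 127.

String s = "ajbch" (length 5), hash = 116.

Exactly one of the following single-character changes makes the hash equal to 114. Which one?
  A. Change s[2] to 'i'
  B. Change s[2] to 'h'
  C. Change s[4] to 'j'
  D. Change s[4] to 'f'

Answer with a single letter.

Option A: s[2]='b'->'i', delta=(9-2)*7^2 mod 127 = 89, hash=116+89 mod 127 = 78
Option B: s[2]='b'->'h', delta=(8-2)*7^2 mod 127 = 40, hash=116+40 mod 127 = 29
Option C: s[4]='h'->'j', delta=(10-8)*7^0 mod 127 = 2, hash=116+2 mod 127 = 118
Option D: s[4]='h'->'f', delta=(6-8)*7^0 mod 127 = 125, hash=116+125 mod 127 = 114 <-- target

Answer: D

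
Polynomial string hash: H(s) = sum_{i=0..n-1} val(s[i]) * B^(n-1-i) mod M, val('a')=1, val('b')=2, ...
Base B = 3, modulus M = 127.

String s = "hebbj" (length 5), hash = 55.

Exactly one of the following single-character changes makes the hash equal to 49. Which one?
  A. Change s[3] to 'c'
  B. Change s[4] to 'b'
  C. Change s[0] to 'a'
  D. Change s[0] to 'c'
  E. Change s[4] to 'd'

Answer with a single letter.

Option A: s[3]='b'->'c', delta=(3-2)*3^1 mod 127 = 3, hash=55+3 mod 127 = 58
Option B: s[4]='j'->'b', delta=(2-10)*3^0 mod 127 = 119, hash=55+119 mod 127 = 47
Option C: s[0]='h'->'a', delta=(1-8)*3^4 mod 127 = 68, hash=55+68 mod 127 = 123
Option D: s[0]='h'->'c', delta=(3-8)*3^4 mod 127 = 103, hash=55+103 mod 127 = 31
Option E: s[4]='j'->'d', delta=(4-10)*3^0 mod 127 = 121, hash=55+121 mod 127 = 49 <-- target

Answer: E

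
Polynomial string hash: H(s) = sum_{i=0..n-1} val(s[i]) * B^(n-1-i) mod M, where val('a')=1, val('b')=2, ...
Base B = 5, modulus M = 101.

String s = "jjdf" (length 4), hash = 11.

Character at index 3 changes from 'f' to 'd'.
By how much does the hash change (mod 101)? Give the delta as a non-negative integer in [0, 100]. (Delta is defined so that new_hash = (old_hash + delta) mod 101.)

Delta formula: (val(new) - val(old)) * B^(n-1-k) mod M
  val('d') - val('f') = 4 - 6 = -2
  B^(n-1-k) = 5^0 mod 101 = 1
  Delta = -2 * 1 mod 101 = 99

Answer: 99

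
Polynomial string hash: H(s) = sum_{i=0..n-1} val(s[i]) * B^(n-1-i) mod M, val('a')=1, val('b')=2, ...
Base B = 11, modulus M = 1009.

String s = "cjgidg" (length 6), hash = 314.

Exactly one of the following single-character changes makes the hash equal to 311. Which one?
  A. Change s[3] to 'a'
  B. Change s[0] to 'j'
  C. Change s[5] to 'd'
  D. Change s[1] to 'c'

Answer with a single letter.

Answer: C

Derivation:
Option A: s[3]='i'->'a', delta=(1-9)*11^2 mod 1009 = 41, hash=314+41 mod 1009 = 355
Option B: s[0]='c'->'j', delta=(10-3)*11^5 mod 1009 = 304, hash=314+304 mod 1009 = 618
Option C: s[5]='g'->'d', delta=(4-7)*11^0 mod 1009 = 1006, hash=314+1006 mod 1009 = 311 <-- target
Option D: s[1]='j'->'c', delta=(3-10)*11^4 mod 1009 = 431, hash=314+431 mod 1009 = 745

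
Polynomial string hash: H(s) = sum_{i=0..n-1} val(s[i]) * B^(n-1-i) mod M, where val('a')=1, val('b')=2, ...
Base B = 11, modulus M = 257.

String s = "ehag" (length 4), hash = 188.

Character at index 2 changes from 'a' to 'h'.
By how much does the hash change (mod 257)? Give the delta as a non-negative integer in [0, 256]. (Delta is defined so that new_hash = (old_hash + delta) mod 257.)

Delta formula: (val(new) - val(old)) * B^(n-1-k) mod M
  val('h') - val('a') = 8 - 1 = 7
  B^(n-1-k) = 11^1 mod 257 = 11
  Delta = 7 * 11 mod 257 = 77

Answer: 77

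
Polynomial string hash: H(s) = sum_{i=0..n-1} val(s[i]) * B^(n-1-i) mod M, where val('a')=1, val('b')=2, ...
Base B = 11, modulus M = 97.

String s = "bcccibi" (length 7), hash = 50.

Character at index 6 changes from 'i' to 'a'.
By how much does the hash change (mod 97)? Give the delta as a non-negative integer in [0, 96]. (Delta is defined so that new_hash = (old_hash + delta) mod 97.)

Answer: 89

Derivation:
Delta formula: (val(new) - val(old)) * B^(n-1-k) mod M
  val('a') - val('i') = 1 - 9 = -8
  B^(n-1-k) = 11^0 mod 97 = 1
  Delta = -8 * 1 mod 97 = 89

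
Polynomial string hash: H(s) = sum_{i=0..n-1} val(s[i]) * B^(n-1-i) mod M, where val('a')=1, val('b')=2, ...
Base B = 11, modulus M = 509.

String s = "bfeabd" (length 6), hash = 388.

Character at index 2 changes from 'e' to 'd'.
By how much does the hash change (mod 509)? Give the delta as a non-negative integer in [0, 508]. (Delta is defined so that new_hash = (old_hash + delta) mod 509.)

Delta formula: (val(new) - val(old)) * B^(n-1-k) mod M
  val('d') - val('e') = 4 - 5 = -1
  B^(n-1-k) = 11^3 mod 509 = 313
  Delta = -1 * 313 mod 509 = 196

Answer: 196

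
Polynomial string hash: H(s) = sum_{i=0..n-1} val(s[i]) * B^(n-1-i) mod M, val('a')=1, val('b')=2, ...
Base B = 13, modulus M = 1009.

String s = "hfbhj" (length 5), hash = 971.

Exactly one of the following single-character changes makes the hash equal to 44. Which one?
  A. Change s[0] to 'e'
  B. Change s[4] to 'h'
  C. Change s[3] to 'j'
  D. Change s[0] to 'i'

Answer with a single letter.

Option A: s[0]='h'->'e', delta=(5-8)*13^4 mod 1009 = 82, hash=971+82 mod 1009 = 44 <-- target
Option B: s[4]='j'->'h', delta=(8-10)*13^0 mod 1009 = 1007, hash=971+1007 mod 1009 = 969
Option C: s[3]='h'->'j', delta=(10-8)*13^1 mod 1009 = 26, hash=971+26 mod 1009 = 997
Option D: s[0]='h'->'i', delta=(9-8)*13^4 mod 1009 = 309, hash=971+309 mod 1009 = 271

Answer: A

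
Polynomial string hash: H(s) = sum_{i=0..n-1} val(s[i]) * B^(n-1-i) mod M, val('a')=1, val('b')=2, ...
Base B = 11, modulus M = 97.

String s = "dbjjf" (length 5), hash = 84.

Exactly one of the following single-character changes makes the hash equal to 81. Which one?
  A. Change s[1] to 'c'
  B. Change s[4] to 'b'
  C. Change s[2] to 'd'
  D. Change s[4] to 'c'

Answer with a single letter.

Answer: D

Derivation:
Option A: s[1]='b'->'c', delta=(3-2)*11^3 mod 97 = 70, hash=84+70 mod 97 = 57
Option B: s[4]='f'->'b', delta=(2-6)*11^0 mod 97 = 93, hash=84+93 mod 97 = 80
Option C: s[2]='j'->'d', delta=(4-10)*11^2 mod 97 = 50, hash=84+50 mod 97 = 37
Option D: s[4]='f'->'c', delta=(3-6)*11^0 mod 97 = 94, hash=84+94 mod 97 = 81 <-- target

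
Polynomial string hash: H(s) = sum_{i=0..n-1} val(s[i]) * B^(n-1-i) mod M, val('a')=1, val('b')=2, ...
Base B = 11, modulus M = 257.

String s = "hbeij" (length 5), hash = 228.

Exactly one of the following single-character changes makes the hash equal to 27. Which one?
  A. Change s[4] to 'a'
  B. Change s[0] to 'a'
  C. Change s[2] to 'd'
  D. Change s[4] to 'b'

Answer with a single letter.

Option A: s[4]='j'->'a', delta=(1-10)*11^0 mod 257 = 248, hash=228+248 mod 257 = 219
Option B: s[0]='h'->'a', delta=(1-8)*11^4 mod 257 = 56, hash=228+56 mod 257 = 27 <-- target
Option C: s[2]='e'->'d', delta=(4-5)*11^2 mod 257 = 136, hash=228+136 mod 257 = 107
Option D: s[4]='j'->'b', delta=(2-10)*11^0 mod 257 = 249, hash=228+249 mod 257 = 220

Answer: B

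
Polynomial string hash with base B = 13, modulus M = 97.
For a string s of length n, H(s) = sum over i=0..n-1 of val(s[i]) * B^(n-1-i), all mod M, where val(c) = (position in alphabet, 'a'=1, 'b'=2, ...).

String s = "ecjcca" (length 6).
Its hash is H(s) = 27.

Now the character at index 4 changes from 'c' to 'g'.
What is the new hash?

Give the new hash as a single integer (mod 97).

val('c') = 3, val('g') = 7
Position k = 4, exponent = n-1-k = 1
B^1 mod M = 13^1 mod 97 = 13
Delta = (7 - 3) * 13 mod 97 = 52
New hash = (27 + 52) mod 97 = 79

Answer: 79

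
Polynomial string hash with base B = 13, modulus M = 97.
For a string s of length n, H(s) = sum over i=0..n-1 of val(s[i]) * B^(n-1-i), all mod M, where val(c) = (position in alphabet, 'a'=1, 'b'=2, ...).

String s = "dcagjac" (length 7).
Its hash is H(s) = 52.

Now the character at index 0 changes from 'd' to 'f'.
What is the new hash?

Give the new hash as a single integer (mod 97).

val('d') = 4, val('f') = 6
Position k = 0, exponent = n-1-k = 6
B^6 mod M = 13^6 mod 97 = 89
Delta = (6 - 4) * 89 mod 97 = 81
New hash = (52 + 81) mod 97 = 36

Answer: 36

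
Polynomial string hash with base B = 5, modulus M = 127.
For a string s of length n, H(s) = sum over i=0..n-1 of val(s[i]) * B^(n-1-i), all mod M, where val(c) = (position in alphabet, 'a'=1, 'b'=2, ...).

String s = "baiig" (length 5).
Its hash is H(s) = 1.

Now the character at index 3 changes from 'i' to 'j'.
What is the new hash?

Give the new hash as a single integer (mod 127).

Answer: 6

Derivation:
val('i') = 9, val('j') = 10
Position k = 3, exponent = n-1-k = 1
B^1 mod M = 5^1 mod 127 = 5
Delta = (10 - 9) * 5 mod 127 = 5
New hash = (1 + 5) mod 127 = 6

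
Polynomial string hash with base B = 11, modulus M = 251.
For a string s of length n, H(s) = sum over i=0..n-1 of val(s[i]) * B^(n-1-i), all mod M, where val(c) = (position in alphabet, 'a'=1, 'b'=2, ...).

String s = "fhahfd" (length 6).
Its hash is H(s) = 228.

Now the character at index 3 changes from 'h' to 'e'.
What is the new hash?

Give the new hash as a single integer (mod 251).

val('h') = 8, val('e') = 5
Position k = 3, exponent = n-1-k = 2
B^2 mod M = 11^2 mod 251 = 121
Delta = (5 - 8) * 121 mod 251 = 139
New hash = (228 + 139) mod 251 = 116

Answer: 116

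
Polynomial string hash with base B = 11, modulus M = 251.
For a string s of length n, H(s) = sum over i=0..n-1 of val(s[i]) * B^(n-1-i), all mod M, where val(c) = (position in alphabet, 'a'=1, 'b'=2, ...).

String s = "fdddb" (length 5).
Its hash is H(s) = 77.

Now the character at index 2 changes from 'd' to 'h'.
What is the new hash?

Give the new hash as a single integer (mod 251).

Answer: 59

Derivation:
val('d') = 4, val('h') = 8
Position k = 2, exponent = n-1-k = 2
B^2 mod M = 11^2 mod 251 = 121
Delta = (8 - 4) * 121 mod 251 = 233
New hash = (77 + 233) mod 251 = 59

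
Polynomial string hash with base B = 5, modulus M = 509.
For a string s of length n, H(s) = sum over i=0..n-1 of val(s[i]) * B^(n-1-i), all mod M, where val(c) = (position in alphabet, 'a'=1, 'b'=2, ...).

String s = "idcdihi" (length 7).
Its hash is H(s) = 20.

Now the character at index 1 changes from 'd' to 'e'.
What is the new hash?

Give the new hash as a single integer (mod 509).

val('d') = 4, val('e') = 5
Position k = 1, exponent = n-1-k = 5
B^5 mod M = 5^5 mod 509 = 71
Delta = (5 - 4) * 71 mod 509 = 71
New hash = (20 + 71) mod 509 = 91

Answer: 91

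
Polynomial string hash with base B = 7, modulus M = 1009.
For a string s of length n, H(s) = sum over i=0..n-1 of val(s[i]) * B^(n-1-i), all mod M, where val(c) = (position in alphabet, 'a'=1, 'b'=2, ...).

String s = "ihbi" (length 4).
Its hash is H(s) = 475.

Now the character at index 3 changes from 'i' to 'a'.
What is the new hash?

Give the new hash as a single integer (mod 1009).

val('i') = 9, val('a') = 1
Position k = 3, exponent = n-1-k = 0
B^0 mod M = 7^0 mod 1009 = 1
Delta = (1 - 9) * 1 mod 1009 = 1001
New hash = (475 + 1001) mod 1009 = 467

Answer: 467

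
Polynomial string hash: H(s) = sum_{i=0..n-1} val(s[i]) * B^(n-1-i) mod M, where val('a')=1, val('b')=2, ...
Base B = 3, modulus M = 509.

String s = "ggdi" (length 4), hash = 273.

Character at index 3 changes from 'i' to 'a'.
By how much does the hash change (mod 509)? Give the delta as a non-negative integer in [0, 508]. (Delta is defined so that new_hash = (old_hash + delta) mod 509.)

Answer: 501

Derivation:
Delta formula: (val(new) - val(old)) * B^(n-1-k) mod M
  val('a') - val('i') = 1 - 9 = -8
  B^(n-1-k) = 3^0 mod 509 = 1
  Delta = -8 * 1 mod 509 = 501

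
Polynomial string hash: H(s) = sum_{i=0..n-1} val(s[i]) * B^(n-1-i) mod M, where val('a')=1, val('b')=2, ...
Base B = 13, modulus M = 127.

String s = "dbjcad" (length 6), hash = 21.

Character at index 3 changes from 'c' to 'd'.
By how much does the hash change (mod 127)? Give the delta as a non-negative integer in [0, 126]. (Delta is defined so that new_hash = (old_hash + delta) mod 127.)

Answer: 42

Derivation:
Delta formula: (val(new) - val(old)) * B^(n-1-k) mod M
  val('d') - val('c') = 4 - 3 = 1
  B^(n-1-k) = 13^2 mod 127 = 42
  Delta = 1 * 42 mod 127 = 42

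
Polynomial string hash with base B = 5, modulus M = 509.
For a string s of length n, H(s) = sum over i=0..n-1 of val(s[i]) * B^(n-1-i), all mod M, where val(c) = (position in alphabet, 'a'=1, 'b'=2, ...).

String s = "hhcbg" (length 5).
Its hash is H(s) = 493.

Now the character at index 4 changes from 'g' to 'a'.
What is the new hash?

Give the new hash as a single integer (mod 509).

val('g') = 7, val('a') = 1
Position k = 4, exponent = n-1-k = 0
B^0 mod M = 5^0 mod 509 = 1
Delta = (1 - 7) * 1 mod 509 = 503
New hash = (493 + 503) mod 509 = 487

Answer: 487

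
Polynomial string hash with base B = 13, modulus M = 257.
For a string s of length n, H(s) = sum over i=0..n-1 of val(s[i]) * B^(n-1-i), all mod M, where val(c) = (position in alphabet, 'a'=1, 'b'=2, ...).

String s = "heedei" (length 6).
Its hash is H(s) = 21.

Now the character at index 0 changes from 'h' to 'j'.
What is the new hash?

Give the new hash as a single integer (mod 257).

val('h') = 8, val('j') = 10
Position k = 0, exponent = n-1-k = 5
B^5 mod M = 13^5 mod 257 = 185
Delta = (10 - 8) * 185 mod 257 = 113
New hash = (21 + 113) mod 257 = 134

Answer: 134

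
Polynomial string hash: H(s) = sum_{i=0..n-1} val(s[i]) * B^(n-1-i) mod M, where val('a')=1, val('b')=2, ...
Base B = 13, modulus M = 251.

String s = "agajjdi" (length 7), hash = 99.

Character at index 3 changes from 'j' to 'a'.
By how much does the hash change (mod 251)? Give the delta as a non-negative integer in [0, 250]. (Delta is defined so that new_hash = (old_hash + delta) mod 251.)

Delta formula: (val(new) - val(old)) * B^(n-1-k) mod M
  val('a') - val('j') = 1 - 10 = -9
  B^(n-1-k) = 13^3 mod 251 = 189
  Delta = -9 * 189 mod 251 = 56

Answer: 56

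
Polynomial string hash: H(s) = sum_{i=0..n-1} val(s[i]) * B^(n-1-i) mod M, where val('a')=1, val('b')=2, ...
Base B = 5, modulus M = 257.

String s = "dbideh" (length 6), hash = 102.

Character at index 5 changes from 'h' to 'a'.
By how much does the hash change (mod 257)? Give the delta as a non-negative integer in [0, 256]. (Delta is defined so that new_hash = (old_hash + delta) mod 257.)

Answer: 250

Derivation:
Delta formula: (val(new) - val(old)) * B^(n-1-k) mod M
  val('a') - val('h') = 1 - 8 = -7
  B^(n-1-k) = 5^0 mod 257 = 1
  Delta = -7 * 1 mod 257 = 250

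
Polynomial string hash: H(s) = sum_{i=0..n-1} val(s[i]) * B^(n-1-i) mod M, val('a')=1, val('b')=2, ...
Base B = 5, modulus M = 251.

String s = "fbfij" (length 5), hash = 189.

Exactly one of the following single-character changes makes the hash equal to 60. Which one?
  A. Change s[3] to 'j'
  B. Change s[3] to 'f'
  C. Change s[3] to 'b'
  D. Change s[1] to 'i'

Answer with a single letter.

Answer: D

Derivation:
Option A: s[3]='i'->'j', delta=(10-9)*5^1 mod 251 = 5, hash=189+5 mod 251 = 194
Option B: s[3]='i'->'f', delta=(6-9)*5^1 mod 251 = 236, hash=189+236 mod 251 = 174
Option C: s[3]='i'->'b', delta=(2-9)*5^1 mod 251 = 216, hash=189+216 mod 251 = 154
Option D: s[1]='b'->'i', delta=(9-2)*5^3 mod 251 = 122, hash=189+122 mod 251 = 60 <-- target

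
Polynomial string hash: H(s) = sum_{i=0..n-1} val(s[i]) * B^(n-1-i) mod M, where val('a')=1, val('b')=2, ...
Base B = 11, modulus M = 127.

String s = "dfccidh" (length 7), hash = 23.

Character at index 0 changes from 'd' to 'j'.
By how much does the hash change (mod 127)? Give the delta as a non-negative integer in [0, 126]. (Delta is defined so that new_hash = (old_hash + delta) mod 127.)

Delta formula: (val(new) - val(old)) * B^(n-1-k) mod M
  val('j') - val('d') = 10 - 4 = 6
  B^(n-1-k) = 11^6 mod 127 = 38
  Delta = 6 * 38 mod 127 = 101

Answer: 101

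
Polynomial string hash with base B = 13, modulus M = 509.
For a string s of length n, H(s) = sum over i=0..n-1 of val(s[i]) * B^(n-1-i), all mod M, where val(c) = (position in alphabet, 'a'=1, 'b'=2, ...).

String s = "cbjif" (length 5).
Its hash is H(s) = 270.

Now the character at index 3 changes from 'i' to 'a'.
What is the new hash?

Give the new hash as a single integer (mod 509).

Answer: 166

Derivation:
val('i') = 9, val('a') = 1
Position k = 3, exponent = n-1-k = 1
B^1 mod M = 13^1 mod 509 = 13
Delta = (1 - 9) * 13 mod 509 = 405
New hash = (270 + 405) mod 509 = 166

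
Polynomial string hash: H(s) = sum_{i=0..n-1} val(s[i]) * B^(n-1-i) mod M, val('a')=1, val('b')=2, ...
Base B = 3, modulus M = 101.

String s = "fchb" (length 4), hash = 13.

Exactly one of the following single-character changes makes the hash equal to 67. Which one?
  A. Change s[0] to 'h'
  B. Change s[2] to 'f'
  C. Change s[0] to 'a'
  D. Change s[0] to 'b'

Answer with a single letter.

Answer: A

Derivation:
Option A: s[0]='f'->'h', delta=(8-6)*3^3 mod 101 = 54, hash=13+54 mod 101 = 67 <-- target
Option B: s[2]='h'->'f', delta=(6-8)*3^1 mod 101 = 95, hash=13+95 mod 101 = 7
Option C: s[0]='f'->'a', delta=(1-6)*3^3 mod 101 = 67, hash=13+67 mod 101 = 80
Option D: s[0]='f'->'b', delta=(2-6)*3^3 mod 101 = 94, hash=13+94 mod 101 = 6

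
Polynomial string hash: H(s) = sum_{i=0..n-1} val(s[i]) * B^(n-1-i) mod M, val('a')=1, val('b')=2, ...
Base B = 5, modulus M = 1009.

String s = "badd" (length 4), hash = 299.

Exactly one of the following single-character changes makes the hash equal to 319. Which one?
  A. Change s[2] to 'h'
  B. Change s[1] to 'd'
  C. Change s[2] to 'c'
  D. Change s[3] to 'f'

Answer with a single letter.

Answer: A

Derivation:
Option A: s[2]='d'->'h', delta=(8-4)*5^1 mod 1009 = 20, hash=299+20 mod 1009 = 319 <-- target
Option B: s[1]='a'->'d', delta=(4-1)*5^2 mod 1009 = 75, hash=299+75 mod 1009 = 374
Option C: s[2]='d'->'c', delta=(3-4)*5^1 mod 1009 = 1004, hash=299+1004 mod 1009 = 294
Option D: s[3]='d'->'f', delta=(6-4)*5^0 mod 1009 = 2, hash=299+2 mod 1009 = 301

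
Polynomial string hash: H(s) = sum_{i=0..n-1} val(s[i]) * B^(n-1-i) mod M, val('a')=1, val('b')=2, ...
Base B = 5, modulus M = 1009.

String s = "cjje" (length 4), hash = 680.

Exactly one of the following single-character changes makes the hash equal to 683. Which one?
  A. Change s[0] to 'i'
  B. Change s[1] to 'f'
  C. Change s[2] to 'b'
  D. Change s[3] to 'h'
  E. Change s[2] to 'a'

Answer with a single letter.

Answer: D

Derivation:
Option A: s[0]='c'->'i', delta=(9-3)*5^3 mod 1009 = 750, hash=680+750 mod 1009 = 421
Option B: s[1]='j'->'f', delta=(6-10)*5^2 mod 1009 = 909, hash=680+909 mod 1009 = 580
Option C: s[2]='j'->'b', delta=(2-10)*5^1 mod 1009 = 969, hash=680+969 mod 1009 = 640
Option D: s[3]='e'->'h', delta=(8-5)*5^0 mod 1009 = 3, hash=680+3 mod 1009 = 683 <-- target
Option E: s[2]='j'->'a', delta=(1-10)*5^1 mod 1009 = 964, hash=680+964 mod 1009 = 635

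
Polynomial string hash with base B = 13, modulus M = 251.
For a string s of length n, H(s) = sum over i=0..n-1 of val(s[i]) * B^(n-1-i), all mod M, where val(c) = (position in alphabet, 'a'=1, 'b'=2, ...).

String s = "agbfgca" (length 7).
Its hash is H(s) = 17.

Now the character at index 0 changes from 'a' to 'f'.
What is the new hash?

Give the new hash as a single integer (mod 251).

Answer: 161

Derivation:
val('a') = 1, val('f') = 6
Position k = 0, exponent = n-1-k = 6
B^6 mod M = 13^6 mod 251 = 79
Delta = (6 - 1) * 79 mod 251 = 144
New hash = (17 + 144) mod 251 = 161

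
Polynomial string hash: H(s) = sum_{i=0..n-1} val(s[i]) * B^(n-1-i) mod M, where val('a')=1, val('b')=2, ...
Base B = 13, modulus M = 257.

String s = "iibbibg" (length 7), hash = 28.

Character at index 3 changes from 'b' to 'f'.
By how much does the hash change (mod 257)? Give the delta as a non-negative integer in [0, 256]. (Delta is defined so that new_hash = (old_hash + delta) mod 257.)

Delta formula: (val(new) - val(old)) * B^(n-1-k) mod M
  val('f') - val('b') = 6 - 2 = 4
  B^(n-1-k) = 13^3 mod 257 = 141
  Delta = 4 * 141 mod 257 = 50

Answer: 50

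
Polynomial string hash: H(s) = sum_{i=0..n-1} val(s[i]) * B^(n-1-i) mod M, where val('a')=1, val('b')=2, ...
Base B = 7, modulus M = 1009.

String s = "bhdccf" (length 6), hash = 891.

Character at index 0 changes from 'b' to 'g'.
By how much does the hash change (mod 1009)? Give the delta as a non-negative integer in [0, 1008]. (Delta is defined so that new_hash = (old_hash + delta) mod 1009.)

Answer: 288

Derivation:
Delta formula: (val(new) - val(old)) * B^(n-1-k) mod M
  val('g') - val('b') = 7 - 2 = 5
  B^(n-1-k) = 7^5 mod 1009 = 663
  Delta = 5 * 663 mod 1009 = 288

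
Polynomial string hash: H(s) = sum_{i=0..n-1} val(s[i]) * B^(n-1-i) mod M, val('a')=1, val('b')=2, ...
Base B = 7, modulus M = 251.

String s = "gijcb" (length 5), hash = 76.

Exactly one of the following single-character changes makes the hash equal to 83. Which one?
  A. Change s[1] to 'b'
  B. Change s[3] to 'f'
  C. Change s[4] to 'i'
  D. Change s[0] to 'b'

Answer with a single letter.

Option A: s[1]='i'->'b', delta=(2-9)*7^3 mod 251 = 109, hash=76+109 mod 251 = 185
Option B: s[3]='c'->'f', delta=(6-3)*7^1 mod 251 = 21, hash=76+21 mod 251 = 97
Option C: s[4]='b'->'i', delta=(9-2)*7^0 mod 251 = 7, hash=76+7 mod 251 = 83 <-- target
Option D: s[0]='g'->'b', delta=(2-7)*7^4 mod 251 = 43, hash=76+43 mod 251 = 119

Answer: C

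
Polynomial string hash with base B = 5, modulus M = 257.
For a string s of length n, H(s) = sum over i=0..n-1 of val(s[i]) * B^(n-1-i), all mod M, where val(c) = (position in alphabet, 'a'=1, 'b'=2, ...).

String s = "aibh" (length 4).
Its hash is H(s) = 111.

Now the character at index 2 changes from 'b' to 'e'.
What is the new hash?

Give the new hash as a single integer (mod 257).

Answer: 126

Derivation:
val('b') = 2, val('e') = 5
Position k = 2, exponent = n-1-k = 1
B^1 mod M = 5^1 mod 257 = 5
Delta = (5 - 2) * 5 mod 257 = 15
New hash = (111 + 15) mod 257 = 126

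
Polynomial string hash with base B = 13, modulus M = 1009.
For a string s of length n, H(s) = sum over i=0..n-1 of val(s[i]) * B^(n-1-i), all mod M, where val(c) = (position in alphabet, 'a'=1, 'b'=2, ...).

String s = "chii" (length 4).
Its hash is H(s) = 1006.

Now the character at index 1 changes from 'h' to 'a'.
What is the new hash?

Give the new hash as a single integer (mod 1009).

Answer: 832

Derivation:
val('h') = 8, val('a') = 1
Position k = 1, exponent = n-1-k = 2
B^2 mod M = 13^2 mod 1009 = 169
Delta = (1 - 8) * 169 mod 1009 = 835
New hash = (1006 + 835) mod 1009 = 832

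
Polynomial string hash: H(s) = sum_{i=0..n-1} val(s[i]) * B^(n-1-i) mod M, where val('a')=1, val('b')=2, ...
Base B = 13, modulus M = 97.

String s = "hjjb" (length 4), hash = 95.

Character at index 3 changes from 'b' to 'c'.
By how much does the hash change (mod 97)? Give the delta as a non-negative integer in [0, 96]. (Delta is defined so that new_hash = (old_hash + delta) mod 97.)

Answer: 1

Derivation:
Delta formula: (val(new) - val(old)) * B^(n-1-k) mod M
  val('c') - val('b') = 3 - 2 = 1
  B^(n-1-k) = 13^0 mod 97 = 1
  Delta = 1 * 1 mod 97 = 1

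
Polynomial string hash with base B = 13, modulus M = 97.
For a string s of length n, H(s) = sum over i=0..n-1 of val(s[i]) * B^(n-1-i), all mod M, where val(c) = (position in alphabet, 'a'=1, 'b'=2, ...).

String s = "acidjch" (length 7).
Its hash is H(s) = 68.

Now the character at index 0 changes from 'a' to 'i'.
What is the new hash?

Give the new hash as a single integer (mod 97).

val('a') = 1, val('i') = 9
Position k = 0, exponent = n-1-k = 6
B^6 mod M = 13^6 mod 97 = 89
Delta = (9 - 1) * 89 mod 97 = 33
New hash = (68 + 33) mod 97 = 4

Answer: 4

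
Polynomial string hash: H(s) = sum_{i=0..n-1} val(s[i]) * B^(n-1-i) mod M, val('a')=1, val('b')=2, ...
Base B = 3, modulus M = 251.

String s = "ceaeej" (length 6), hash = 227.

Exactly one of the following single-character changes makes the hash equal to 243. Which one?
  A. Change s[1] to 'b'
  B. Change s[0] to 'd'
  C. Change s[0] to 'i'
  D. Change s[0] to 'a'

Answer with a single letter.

Answer: D

Derivation:
Option A: s[1]='e'->'b', delta=(2-5)*3^4 mod 251 = 8, hash=227+8 mod 251 = 235
Option B: s[0]='c'->'d', delta=(4-3)*3^5 mod 251 = 243, hash=227+243 mod 251 = 219
Option C: s[0]='c'->'i', delta=(9-3)*3^5 mod 251 = 203, hash=227+203 mod 251 = 179
Option D: s[0]='c'->'a', delta=(1-3)*3^5 mod 251 = 16, hash=227+16 mod 251 = 243 <-- target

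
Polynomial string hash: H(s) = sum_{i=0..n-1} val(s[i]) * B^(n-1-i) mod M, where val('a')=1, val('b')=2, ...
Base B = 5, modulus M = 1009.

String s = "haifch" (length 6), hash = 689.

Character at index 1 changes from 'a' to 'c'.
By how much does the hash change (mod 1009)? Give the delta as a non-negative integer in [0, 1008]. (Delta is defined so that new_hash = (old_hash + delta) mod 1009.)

Answer: 241

Derivation:
Delta formula: (val(new) - val(old)) * B^(n-1-k) mod M
  val('c') - val('a') = 3 - 1 = 2
  B^(n-1-k) = 5^4 mod 1009 = 625
  Delta = 2 * 625 mod 1009 = 241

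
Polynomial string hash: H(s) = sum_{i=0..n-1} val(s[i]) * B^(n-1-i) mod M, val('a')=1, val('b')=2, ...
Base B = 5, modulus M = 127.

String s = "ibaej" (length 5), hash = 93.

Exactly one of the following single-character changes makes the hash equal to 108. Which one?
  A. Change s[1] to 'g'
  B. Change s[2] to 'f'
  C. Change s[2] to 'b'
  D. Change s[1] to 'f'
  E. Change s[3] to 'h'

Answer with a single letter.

Answer: E

Derivation:
Option A: s[1]='b'->'g', delta=(7-2)*5^3 mod 127 = 117, hash=93+117 mod 127 = 83
Option B: s[2]='a'->'f', delta=(6-1)*5^2 mod 127 = 125, hash=93+125 mod 127 = 91
Option C: s[2]='a'->'b', delta=(2-1)*5^2 mod 127 = 25, hash=93+25 mod 127 = 118
Option D: s[1]='b'->'f', delta=(6-2)*5^3 mod 127 = 119, hash=93+119 mod 127 = 85
Option E: s[3]='e'->'h', delta=(8-5)*5^1 mod 127 = 15, hash=93+15 mod 127 = 108 <-- target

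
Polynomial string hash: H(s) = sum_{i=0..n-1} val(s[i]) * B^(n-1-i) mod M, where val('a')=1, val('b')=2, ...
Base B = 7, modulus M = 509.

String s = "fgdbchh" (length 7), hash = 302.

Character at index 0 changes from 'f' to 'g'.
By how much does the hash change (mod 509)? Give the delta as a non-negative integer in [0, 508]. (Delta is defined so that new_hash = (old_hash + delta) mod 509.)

Answer: 70

Derivation:
Delta formula: (val(new) - val(old)) * B^(n-1-k) mod M
  val('g') - val('f') = 7 - 6 = 1
  B^(n-1-k) = 7^6 mod 509 = 70
  Delta = 1 * 70 mod 509 = 70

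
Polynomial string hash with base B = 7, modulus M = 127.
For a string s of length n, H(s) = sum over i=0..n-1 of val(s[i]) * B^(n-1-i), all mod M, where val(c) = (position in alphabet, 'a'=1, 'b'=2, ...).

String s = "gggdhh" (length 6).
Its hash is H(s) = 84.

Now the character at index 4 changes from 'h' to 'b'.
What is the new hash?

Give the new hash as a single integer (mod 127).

val('h') = 8, val('b') = 2
Position k = 4, exponent = n-1-k = 1
B^1 mod M = 7^1 mod 127 = 7
Delta = (2 - 8) * 7 mod 127 = 85
New hash = (84 + 85) mod 127 = 42

Answer: 42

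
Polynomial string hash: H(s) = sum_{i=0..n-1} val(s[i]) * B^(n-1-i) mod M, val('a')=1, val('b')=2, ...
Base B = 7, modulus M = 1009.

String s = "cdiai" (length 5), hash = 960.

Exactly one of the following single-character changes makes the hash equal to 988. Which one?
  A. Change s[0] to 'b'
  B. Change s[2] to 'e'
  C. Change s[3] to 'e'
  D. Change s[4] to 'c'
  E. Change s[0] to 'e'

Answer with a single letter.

Answer: C

Derivation:
Option A: s[0]='c'->'b', delta=(2-3)*7^4 mod 1009 = 626, hash=960+626 mod 1009 = 577
Option B: s[2]='i'->'e', delta=(5-9)*7^2 mod 1009 = 813, hash=960+813 mod 1009 = 764
Option C: s[3]='a'->'e', delta=(5-1)*7^1 mod 1009 = 28, hash=960+28 mod 1009 = 988 <-- target
Option D: s[4]='i'->'c', delta=(3-9)*7^0 mod 1009 = 1003, hash=960+1003 mod 1009 = 954
Option E: s[0]='c'->'e', delta=(5-3)*7^4 mod 1009 = 766, hash=960+766 mod 1009 = 717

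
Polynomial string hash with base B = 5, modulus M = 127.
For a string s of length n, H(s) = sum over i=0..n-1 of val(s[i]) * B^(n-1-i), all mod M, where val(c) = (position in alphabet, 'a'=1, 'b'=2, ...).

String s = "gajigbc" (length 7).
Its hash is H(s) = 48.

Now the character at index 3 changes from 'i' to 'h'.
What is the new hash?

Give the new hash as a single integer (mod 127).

val('i') = 9, val('h') = 8
Position k = 3, exponent = n-1-k = 3
B^3 mod M = 5^3 mod 127 = 125
Delta = (8 - 9) * 125 mod 127 = 2
New hash = (48 + 2) mod 127 = 50

Answer: 50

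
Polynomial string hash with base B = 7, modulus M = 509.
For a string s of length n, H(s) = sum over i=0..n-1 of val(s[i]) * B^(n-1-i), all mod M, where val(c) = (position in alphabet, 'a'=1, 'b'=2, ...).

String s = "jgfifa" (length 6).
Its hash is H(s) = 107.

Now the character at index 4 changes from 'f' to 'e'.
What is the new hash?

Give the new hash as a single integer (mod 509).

val('f') = 6, val('e') = 5
Position k = 4, exponent = n-1-k = 1
B^1 mod M = 7^1 mod 509 = 7
Delta = (5 - 6) * 7 mod 509 = 502
New hash = (107 + 502) mod 509 = 100

Answer: 100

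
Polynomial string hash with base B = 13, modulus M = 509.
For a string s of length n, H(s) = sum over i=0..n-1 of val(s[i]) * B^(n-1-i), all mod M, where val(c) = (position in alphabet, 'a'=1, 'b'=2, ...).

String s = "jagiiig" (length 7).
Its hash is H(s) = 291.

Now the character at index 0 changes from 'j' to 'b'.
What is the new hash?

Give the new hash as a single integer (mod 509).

Answer: 86

Derivation:
val('j') = 10, val('b') = 2
Position k = 0, exponent = n-1-k = 6
B^6 mod M = 13^6 mod 509 = 471
Delta = (2 - 10) * 471 mod 509 = 304
New hash = (291 + 304) mod 509 = 86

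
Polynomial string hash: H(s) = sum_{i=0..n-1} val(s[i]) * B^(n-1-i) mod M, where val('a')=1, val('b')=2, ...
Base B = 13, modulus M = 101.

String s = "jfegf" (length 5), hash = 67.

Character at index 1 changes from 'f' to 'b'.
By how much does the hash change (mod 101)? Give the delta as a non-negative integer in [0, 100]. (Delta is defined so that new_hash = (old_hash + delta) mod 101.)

Delta formula: (val(new) - val(old)) * B^(n-1-k) mod M
  val('b') - val('f') = 2 - 6 = -4
  B^(n-1-k) = 13^3 mod 101 = 76
  Delta = -4 * 76 mod 101 = 100

Answer: 100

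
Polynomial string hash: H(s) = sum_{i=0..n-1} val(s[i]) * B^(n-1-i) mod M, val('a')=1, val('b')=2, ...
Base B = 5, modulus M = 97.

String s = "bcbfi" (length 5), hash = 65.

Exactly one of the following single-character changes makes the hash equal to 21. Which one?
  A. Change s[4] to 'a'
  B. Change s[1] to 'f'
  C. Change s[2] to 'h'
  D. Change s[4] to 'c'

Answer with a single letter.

Answer: C

Derivation:
Option A: s[4]='i'->'a', delta=(1-9)*5^0 mod 97 = 89, hash=65+89 mod 97 = 57
Option B: s[1]='c'->'f', delta=(6-3)*5^3 mod 97 = 84, hash=65+84 mod 97 = 52
Option C: s[2]='b'->'h', delta=(8-2)*5^2 mod 97 = 53, hash=65+53 mod 97 = 21 <-- target
Option D: s[4]='i'->'c', delta=(3-9)*5^0 mod 97 = 91, hash=65+91 mod 97 = 59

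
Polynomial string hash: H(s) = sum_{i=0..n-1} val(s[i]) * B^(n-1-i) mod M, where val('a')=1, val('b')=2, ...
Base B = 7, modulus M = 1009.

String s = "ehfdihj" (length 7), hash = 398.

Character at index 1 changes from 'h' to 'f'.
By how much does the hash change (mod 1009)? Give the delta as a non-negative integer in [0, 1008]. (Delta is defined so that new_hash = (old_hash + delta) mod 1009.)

Delta formula: (val(new) - val(old)) * B^(n-1-k) mod M
  val('f') - val('h') = 6 - 8 = -2
  B^(n-1-k) = 7^5 mod 1009 = 663
  Delta = -2 * 663 mod 1009 = 692

Answer: 692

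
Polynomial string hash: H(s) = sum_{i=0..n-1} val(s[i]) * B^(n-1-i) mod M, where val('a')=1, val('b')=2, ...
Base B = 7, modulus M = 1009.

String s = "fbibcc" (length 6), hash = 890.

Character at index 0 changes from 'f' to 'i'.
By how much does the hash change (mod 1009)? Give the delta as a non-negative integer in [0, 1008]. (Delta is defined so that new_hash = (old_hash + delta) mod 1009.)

Answer: 980

Derivation:
Delta formula: (val(new) - val(old)) * B^(n-1-k) mod M
  val('i') - val('f') = 9 - 6 = 3
  B^(n-1-k) = 7^5 mod 1009 = 663
  Delta = 3 * 663 mod 1009 = 980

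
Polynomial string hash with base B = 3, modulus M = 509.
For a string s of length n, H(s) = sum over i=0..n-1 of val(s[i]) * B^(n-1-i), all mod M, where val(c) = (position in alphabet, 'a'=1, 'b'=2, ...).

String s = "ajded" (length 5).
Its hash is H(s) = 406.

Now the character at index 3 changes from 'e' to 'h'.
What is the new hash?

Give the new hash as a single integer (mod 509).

Answer: 415

Derivation:
val('e') = 5, val('h') = 8
Position k = 3, exponent = n-1-k = 1
B^1 mod M = 3^1 mod 509 = 3
Delta = (8 - 5) * 3 mod 509 = 9
New hash = (406 + 9) mod 509 = 415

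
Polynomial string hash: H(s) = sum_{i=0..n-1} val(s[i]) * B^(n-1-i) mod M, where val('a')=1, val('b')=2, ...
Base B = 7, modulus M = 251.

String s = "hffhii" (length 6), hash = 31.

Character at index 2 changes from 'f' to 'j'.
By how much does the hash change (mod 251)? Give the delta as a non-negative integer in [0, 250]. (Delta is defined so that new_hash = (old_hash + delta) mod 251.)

Answer: 117

Derivation:
Delta formula: (val(new) - val(old)) * B^(n-1-k) mod M
  val('j') - val('f') = 10 - 6 = 4
  B^(n-1-k) = 7^3 mod 251 = 92
  Delta = 4 * 92 mod 251 = 117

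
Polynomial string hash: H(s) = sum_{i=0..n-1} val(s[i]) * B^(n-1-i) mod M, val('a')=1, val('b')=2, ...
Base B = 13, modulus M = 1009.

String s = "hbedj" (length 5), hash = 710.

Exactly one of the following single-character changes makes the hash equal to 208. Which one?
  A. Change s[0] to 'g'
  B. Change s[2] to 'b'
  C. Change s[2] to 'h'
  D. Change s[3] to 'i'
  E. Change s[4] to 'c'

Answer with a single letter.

Option A: s[0]='h'->'g', delta=(7-8)*13^4 mod 1009 = 700, hash=710+700 mod 1009 = 401
Option B: s[2]='e'->'b', delta=(2-5)*13^2 mod 1009 = 502, hash=710+502 mod 1009 = 203
Option C: s[2]='e'->'h', delta=(8-5)*13^2 mod 1009 = 507, hash=710+507 mod 1009 = 208 <-- target
Option D: s[3]='d'->'i', delta=(9-4)*13^1 mod 1009 = 65, hash=710+65 mod 1009 = 775
Option E: s[4]='j'->'c', delta=(3-10)*13^0 mod 1009 = 1002, hash=710+1002 mod 1009 = 703

Answer: C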